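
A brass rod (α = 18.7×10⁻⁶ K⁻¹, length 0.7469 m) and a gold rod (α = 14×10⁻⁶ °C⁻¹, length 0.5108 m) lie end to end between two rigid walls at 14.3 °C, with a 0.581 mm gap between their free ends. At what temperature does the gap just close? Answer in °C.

Gap closes when ΔL₁ + ΔL₂ = 0.581 mm = 5.81×10⁻⁴ m
(α₁L₁ + α₂L₂)ΔT = g
α₁L₁ + α₂L₂ = 18.7×10⁻⁶×0.7469 + 14×10⁻⁶×0.5108 = 2.111823×10⁻⁵ m/K
ΔT = 5.81×10⁻⁴ / 2.111823×10⁻⁵ = 27.512 K
T = 14.3 + 27.512 = 41.812 °C

T = 41.8 °C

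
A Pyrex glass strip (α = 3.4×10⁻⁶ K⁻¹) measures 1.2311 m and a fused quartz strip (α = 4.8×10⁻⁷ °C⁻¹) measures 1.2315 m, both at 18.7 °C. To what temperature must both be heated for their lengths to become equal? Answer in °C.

T = 130.0 °C

L₁(1 + α₁ΔT) = L₂(1 + α₂ΔT) ⇒ ΔT = (L₂ − L₁)/(α₁L₁ − α₂L₂)
L₂ − L₁ = 1.2315 − 1.2311 = 4.00×10⁻⁴ m
α₁L₁ − α₂L₂ = 3.4×10⁻⁶×1.2311 − 4.8×10⁻⁷×1.2315 = 3.59462×10⁻⁶ m/K
ΔT = 4.00×10⁻⁴ / 3.59462×10⁻⁶ = 111.277 K
T = 18.7 + 111.277 = 129.977 °C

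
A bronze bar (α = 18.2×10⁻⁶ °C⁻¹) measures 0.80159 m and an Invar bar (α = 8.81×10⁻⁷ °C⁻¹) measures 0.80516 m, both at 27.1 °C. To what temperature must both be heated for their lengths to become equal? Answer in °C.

L₁(1 + α₁ΔT) = L₂(1 + α₂ΔT) ⇒ ΔT = (L₂ − L₁)/(α₁L₁ − α₂L₂)
L₂ − L₁ = 0.80516 − 0.80159 = 3.57×10⁻³ m
α₁L₁ − α₂L₂ = 18.2×10⁻⁶×0.80159 − 8.81×10⁻⁷×0.80516 = 1.387959204×10⁻⁵ m/K
ΔT = 3.57×10⁻³ / 1.387959204×10⁻⁵ = 257.212 K
T = 27.1 + 257.212 = 284.312 °C

T = 284.3 °C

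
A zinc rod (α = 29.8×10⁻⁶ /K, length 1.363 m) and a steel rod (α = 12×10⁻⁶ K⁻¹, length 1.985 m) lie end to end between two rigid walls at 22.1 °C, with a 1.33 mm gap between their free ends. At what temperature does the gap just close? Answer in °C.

Gap closes when ΔL₁ + ΔL₂ = 1.33 mm = 1.33×10⁻³ m
(α₁L₁ + α₂L₂)ΔT = g
α₁L₁ + α₂L₂ = 29.8×10⁻⁶×1.363 + 12×10⁻⁶×1.985 = 6.44374×10⁻⁵ m/K
ΔT = 1.33×10⁻³ / 6.44374×10⁻⁵ = 20.640 K
T = 22.1 + 20.640 = 42.740 °C

T = 42.7 °C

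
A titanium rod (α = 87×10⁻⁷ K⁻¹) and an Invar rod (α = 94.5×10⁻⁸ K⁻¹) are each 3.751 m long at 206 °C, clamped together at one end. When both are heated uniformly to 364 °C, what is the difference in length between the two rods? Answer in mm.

4.60 mm

ΔT = 158 K
titanium: ΔL = 87×10⁻⁷ × 3.751 m × 158 = 5.1561×10⁻³ m = 5.1561 mm
Invar: ΔL = 94.5×10⁻⁸ × 3.751 m × 158 = 5.6006×10⁻⁴ m = 0.56006 mm
difference = 5.1561 − 0.56006 = 4.59604 mm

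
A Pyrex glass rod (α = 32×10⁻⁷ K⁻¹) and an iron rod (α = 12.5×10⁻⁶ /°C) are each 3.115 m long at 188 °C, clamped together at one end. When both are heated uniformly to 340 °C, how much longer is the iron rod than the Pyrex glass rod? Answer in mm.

4.40 mm

ΔT = 152 K
Pyrex glass: ΔL = 32×10⁻⁷ × 3.115 m × 152 = 1.5151×10⁻³ m = 1.5151 mm
iron: ΔL = 12.5×10⁻⁶ × 3.115 m × 152 = 5.9185×10⁻³ m = 5.9185 mm
difference = 5.9185 − 1.5151 = 4.4034 mm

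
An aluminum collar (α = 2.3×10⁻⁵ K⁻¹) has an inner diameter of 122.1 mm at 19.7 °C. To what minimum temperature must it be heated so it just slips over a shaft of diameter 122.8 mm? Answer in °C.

Required Δd = 122.8 − 122.1 = 0.7 mm
Δd = αd₀ΔT ⇒ ΔT = Δd/(αd₀) = 0.7 / (2.3×10⁻⁵ × 122.1) = 249.26 K
T_min = 19.7 + 249.26 = 268.96 °C

T = 269 °C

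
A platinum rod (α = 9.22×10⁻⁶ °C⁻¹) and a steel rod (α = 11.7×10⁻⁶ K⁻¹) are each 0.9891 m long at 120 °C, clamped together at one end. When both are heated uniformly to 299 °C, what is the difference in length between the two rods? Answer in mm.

ΔT = 179 K
platinum: ΔL = 9.22×10⁻⁶ × 0.9891 m × 179 = 1.6324×10⁻³ m = 1.6324 mm
steel: ΔL = 11.7×10⁻⁶ × 0.9891 m × 179 = 2.0715×10⁻³ m = 2.0715 mm
difference = 2.0715 − 1.6324 = 0.4391 mm

0.439 mm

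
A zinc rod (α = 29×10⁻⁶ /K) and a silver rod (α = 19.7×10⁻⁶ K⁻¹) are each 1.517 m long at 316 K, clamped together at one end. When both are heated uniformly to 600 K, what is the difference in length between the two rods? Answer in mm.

ΔT = 284 K
zinc: ΔL = 29×10⁻⁶ × 1.517 m × 284 = 1.2494×10⁻² m = 12.494 mm
silver: ΔL = 19.7×10⁻⁶ × 1.517 m × 284 = 8.4873×10⁻³ m = 8.4873 mm
difference = 12.494 − 8.4873 = 4.0067 mm

4.01 mm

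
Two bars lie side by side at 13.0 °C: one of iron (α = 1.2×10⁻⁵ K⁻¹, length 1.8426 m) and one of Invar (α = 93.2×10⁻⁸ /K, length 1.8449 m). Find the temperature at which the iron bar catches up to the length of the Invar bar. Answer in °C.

T = 125.8 °C

Equal length when α₁L₁ΔT − α₂L₂ΔT = L₂ − L₁ = 2.30×10⁻³ m
α₁L₁ = 2.21112×10⁻⁵, α₂L₂ = 1.7194468×10⁻⁶ → Δ(αL) = 2.03917532×10⁻⁵ m/K
ΔT = 2.30×10⁻³ / 2.03917532×10⁻⁵ = 112.791 K, so T = 13.0 + 112.791 = 125.791 °C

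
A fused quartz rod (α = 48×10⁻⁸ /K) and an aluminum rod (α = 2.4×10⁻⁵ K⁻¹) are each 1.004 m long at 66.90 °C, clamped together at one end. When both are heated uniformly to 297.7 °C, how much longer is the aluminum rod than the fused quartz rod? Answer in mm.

5.45 mm

ΔT = 230.80 K
fused quartz: ΔL = 48×10⁻⁸ × 1.004 m × 230.80 = 1.1123×10⁻⁴ m = 0.11123 mm
aluminum: ΔL = 2.4×10⁻⁵ × 1.004 m × 230.80 = 5.5614×10⁻³ m = 5.5614 mm
difference = 5.5614 − 0.11123 = 5.45017 mm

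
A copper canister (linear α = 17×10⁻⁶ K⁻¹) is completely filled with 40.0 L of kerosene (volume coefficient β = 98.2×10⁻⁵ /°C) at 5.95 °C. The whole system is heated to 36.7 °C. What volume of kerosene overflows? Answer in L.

The canister also expands: β_container ≈ 3α = 5.1×10⁻⁵ /K
Net overflow = V₀(β_liq − 3α_cont)ΔT
β − 3α = 9.82×10⁻⁴ − 5.1×10⁻⁵ = 9.31×10⁻⁴ /K; ΔT = 30.75 K
ΔV = 40.0 × 9.31×10⁻⁴ × 30.75 = 1.15 L

1.15 L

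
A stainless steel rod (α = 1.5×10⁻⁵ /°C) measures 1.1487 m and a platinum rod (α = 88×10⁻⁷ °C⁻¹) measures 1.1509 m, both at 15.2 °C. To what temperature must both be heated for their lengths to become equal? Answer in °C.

L₁(1 + α₁ΔT) = L₂(1 + α₂ΔT) ⇒ ΔT = (L₂ − L₁)/(α₁L₁ − α₂L₂)
L₂ − L₁ = 1.1509 − 1.1487 = 2.20×10⁻³ m
α₁L₁ − α₂L₂ = 1.5×10⁻⁵×1.1487 − 88×10⁻⁷×1.1509 = 7.10258×10⁻⁶ m/K
ΔT = 2.20×10⁻³ / 7.10258×10⁻⁶ = 309.747 K
T = 15.2 + 309.747 = 324.947 °C

T = 324.9 °C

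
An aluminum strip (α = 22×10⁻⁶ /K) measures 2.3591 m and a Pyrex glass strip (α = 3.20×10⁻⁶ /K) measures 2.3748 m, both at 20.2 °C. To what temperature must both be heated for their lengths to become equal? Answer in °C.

Equal length when α₁L₁ΔT − α₂L₂ΔT = L₂ − L₁ = 1.57×10⁻² m
α₁L₁ = 5.19002×10⁻⁵, α₂L₂ = 7.59936×10⁻⁶ → Δ(αL) = 4.430084×10⁻⁵ m/K
ΔT = 1.57×10⁻² / 4.430084×10⁻⁵ = 354.395 K, so T = 20.2 + 354.395 = 374.595 °C

T = 374.6 °C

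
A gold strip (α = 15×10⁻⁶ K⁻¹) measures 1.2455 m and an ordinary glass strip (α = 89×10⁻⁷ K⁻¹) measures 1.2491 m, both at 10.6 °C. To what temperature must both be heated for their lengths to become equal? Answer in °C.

Equal length when α₁L₁ΔT − α₂L₂ΔT = L₂ − L₁ = 3.60×10⁻³ m
α₁L₁ = 1.86825×10⁻⁵, α₂L₂ = 1.111699×10⁻⁵ → Δ(αL) = 7.56551×10⁻⁶ m/K
ΔT = 3.60×10⁻³ / 7.56551×10⁻⁶ = 475.844 K, so T = 10.6 + 475.844 = 486.444 °C

T = 486.4 °C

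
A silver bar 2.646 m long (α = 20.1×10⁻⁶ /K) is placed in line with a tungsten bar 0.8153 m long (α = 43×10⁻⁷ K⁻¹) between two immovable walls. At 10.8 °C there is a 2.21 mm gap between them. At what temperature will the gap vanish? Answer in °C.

T = 49.8 °C

α₁L₁ = 5.31846×10⁻⁵ m/K, α₂L₂ = 3.50579×10⁻⁶ m/K → total 5.669039×10⁻⁵ m/K
ΔT = g/(α₁L₁+α₂L₂) = 2.21×10⁻³ / 5.669039×10⁻⁵ = 38.984 K
T = 10.8 + 38.984 = 49.784 °C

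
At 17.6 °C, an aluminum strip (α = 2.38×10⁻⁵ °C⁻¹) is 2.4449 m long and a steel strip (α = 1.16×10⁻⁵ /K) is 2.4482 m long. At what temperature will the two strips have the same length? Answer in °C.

Equal length when α₁L₁ΔT − α₂L₂ΔT = L₂ − L₁ = 3.30×10⁻³ m
α₁L₁ = 5.818862×10⁻⁵, α₂L₂ = 2.839912×10⁻⁵ → Δ(αL) = 2.97895×10⁻⁵ m/K
ΔT = 3.30×10⁻³ / 2.97895×10⁻⁵ = 110.777 K, so T = 17.6 + 110.777 = 128.377 °C

T = 128.4 °C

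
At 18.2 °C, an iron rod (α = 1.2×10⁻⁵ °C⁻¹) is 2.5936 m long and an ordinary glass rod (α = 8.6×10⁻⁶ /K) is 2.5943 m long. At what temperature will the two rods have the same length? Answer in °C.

T = 97.64 °C

L₁(1 + α₁ΔT) = L₂(1 + α₂ΔT) ⇒ ΔT = (L₂ − L₁)/(α₁L₁ − α₂L₂)
L₂ − L₁ = 2.5943 − 2.5936 = 7.00×10⁻⁴ m
α₁L₁ − α₂L₂ = 1.2×10⁻⁵×2.5936 − 8.6×10⁻⁶×2.5943 = 8.81222×10⁻⁶ m/K
ΔT = 7.00×10⁻⁴ / 8.81222×10⁻⁶ = 79.4351 K
T = 18.2 + 79.4351 = 97.6351 °C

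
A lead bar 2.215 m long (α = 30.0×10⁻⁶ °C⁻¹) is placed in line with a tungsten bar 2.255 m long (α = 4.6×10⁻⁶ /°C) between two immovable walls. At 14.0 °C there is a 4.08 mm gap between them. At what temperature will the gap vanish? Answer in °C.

Gap closes when ΔL₁ + ΔL₂ = 4.08 mm = 4.08×10⁻³ m
(α₁L₁ + α₂L₂)ΔT = g
α₁L₁ + α₂L₂ = 30.0×10⁻⁶×2.215 + 4.6×10⁻⁶×2.255 = 7.6823×10⁻⁵ m/K
ΔT = 4.08×10⁻³ / 7.6823×10⁻⁵ = 53.109 K
T = 14.0 + 53.109 = 67.109 °C

T = 67.1 °C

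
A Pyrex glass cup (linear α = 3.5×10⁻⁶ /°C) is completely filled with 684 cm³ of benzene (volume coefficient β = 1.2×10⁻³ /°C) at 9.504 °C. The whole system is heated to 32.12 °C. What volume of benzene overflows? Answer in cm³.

18.4 cm³

The cup also expands: β_container ≈ 3α = 1.05×10⁻⁵ /K
Net overflow = V₀(β_liq − 3α_cont)ΔT
β − 3α = 1.20×10⁻³ − 1.05×10⁻⁵ = 1.1895×10⁻³ /K; ΔT = 22.616 K
ΔV = 684 × 1.1895×10⁻³ × 22.616 = 18.4 cm³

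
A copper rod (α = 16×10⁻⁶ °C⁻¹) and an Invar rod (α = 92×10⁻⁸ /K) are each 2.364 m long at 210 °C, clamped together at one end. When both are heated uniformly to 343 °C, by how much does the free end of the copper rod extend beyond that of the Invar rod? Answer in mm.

4.74 mm

ΔT = 133 K
copper: ΔL = 16×10⁻⁶ × 2.364 m × 133 = 5.0306×10⁻³ m = 5.0306 mm
Invar: ΔL = 92×10⁻⁸ × 2.364 m × 133 = 2.8926×10⁻⁴ m = 0.28926 mm
difference = 5.0306 − 0.28926 = 4.74134 mm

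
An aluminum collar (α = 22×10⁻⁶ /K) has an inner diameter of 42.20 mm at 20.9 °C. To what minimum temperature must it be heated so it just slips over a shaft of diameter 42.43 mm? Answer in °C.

Required Δd = 42.43 − 42.20 = 0.23 mm
Δd = αd₀ΔT ⇒ ΔT = Δd/(αd₀) = 0.23 / (22×10⁻⁶ × 42.20) = 247.74 K
T_min = 20.9 + 247.74 = 268.64 °C

T = 269 °C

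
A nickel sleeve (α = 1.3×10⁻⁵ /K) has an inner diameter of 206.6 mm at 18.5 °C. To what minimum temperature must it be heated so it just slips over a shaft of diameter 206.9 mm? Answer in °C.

T = 130 °C

Required Δd = 206.9 − 206.6 = 0.3 mm
Δd = αd₀ΔT ⇒ ΔT = Δd/(αd₀) = 0.3 / (1.3×10⁻⁵ × 206.6) = 111.70 K
T_min = 18.5 + 111.70 = 130.20 °C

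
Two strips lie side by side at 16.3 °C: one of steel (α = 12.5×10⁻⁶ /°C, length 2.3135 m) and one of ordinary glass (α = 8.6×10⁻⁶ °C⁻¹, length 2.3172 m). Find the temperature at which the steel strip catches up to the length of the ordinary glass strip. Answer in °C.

Equal length when α₁L₁ΔT − α₂L₂ΔT = L₂ − L₁ = 3.70×10⁻³ m
α₁L₁ = 2.891875×10⁻⁵, α₂L₂ = 1.992792×10⁻⁵ → Δ(αL) = 8.99083×10⁻⁶ m/K
ΔT = 3.70×10⁻³ / 8.99083×10⁻⁶ = 411.530 K, so T = 16.3 + 411.530 = 427.830 °C

T = 427.8 °C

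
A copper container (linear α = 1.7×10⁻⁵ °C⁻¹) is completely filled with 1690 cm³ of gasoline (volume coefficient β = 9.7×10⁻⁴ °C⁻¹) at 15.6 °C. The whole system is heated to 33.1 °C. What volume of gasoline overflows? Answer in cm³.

The container also expands: β_container ≈ 3α = 5.1×10⁻⁵ /K
Net overflow = V₀(β_liq − 3α_cont)ΔT
β − 3α = 9.70×10⁻⁴ − 5.1×10⁻⁵ = 9.19×10⁻⁴ /K; ΔT = 17.5 K
ΔV = 1690 × 9.19×10⁻⁴ × 17.5 = 27.2 cm³

27.2 cm³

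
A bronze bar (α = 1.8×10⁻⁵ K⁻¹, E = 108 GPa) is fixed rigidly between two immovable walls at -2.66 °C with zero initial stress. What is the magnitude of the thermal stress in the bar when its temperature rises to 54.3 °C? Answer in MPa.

Fully constrained: the free strain ε = αΔT is blocked, so σ = Eε = EαΔT.
|ΔT| = 56.96 K
σ = 108×10⁹ × 1.8×10⁻⁵ × 56.96 = 1.11×10⁸ Pa

σ = 111 MPa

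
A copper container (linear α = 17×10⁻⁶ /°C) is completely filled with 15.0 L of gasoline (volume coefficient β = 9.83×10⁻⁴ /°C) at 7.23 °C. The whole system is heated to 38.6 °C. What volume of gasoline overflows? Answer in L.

0.439 L

The container also expands: β_container ≈ 3α = 5.1×10⁻⁵ /K
Net overflow = V₀(β_liq − 3α_cont)ΔT
β − 3α = 9.83×10⁻⁴ − 5.1×10⁻⁵ = 9.32×10⁻⁴ /K; ΔT = 31.37 K
ΔV = 15.0 × 9.32×10⁻⁴ × 31.37 = 0.439 L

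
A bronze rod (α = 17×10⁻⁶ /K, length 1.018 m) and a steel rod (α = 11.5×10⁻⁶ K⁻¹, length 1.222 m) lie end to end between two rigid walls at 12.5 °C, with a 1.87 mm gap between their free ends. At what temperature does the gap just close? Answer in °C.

T = 72.1 °C

Gap closes when ΔL₁ + ΔL₂ = 1.87 mm = 1.87×10⁻³ m
(α₁L₁ + α₂L₂)ΔT = g
α₁L₁ + α₂L₂ = 17×10⁻⁶×1.018 + 11.5×10⁻⁶×1.222 = 3.1359×10⁻⁵ m/K
ΔT = 1.87×10⁻³ / 3.1359×10⁻⁵ = 59.632 K
T = 12.5 + 59.632 = 72.132 °C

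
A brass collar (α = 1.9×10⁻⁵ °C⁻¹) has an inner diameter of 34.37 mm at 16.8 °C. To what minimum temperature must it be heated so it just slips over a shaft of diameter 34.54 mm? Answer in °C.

Required Δd = 34.54 − 34.37 = 0.17 mm
Δd = αd₀ΔT ⇒ ΔT = Δd/(αd₀) = 0.17 / (1.9×10⁻⁵ × 34.37) = 260.32 K
T_min = 16.8 + 260.32 = 277.12 °C

T = 277 °C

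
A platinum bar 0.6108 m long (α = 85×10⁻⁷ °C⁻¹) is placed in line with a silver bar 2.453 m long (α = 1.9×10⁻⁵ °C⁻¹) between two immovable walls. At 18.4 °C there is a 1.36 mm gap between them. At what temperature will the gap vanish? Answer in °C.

Gap closes when ΔL₁ + ΔL₂ = 1.36 mm = 1.36×10⁻³ m
(α₁L₁ + α₂L₂)ΔT = g
α₁L₁ + α₂L₂ = 85×10⁻⁷×0.6108 + 1.9×10⁻⁵×2.453 = 5.17988×10⁻⁵ m/K
ΔT = 1.36×10⁻³ / 5.17988×10⁻⁵ = 26.255 K
T = 18.4 + 26.255 = 44.655 °C

T = 44.7 °C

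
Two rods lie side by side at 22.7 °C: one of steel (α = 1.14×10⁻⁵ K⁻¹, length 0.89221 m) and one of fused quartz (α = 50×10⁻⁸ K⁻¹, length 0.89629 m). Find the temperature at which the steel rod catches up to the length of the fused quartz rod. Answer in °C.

T = 442.3 °C

Equal length when α₁L₁ΔT − α₂L₂ΔT = L₂ − L₁ = 4.08×10⁻³ m
α₁L₁ = 1.0171194×10⁻⁵, α₂L₂ = 4.48145×10⁻⁷ → Δ(αL) = 9.723049×10⁻⁶ m/K
ΔT = 4.08×10⁻³ / 9.723049×10⁻⁶ = 419.621 K, so T = 22.7 + 419.621 = 442.321 °C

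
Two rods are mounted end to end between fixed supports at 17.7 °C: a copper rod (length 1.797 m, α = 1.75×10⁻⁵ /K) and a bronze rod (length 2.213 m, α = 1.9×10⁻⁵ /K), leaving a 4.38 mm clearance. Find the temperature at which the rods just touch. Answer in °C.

T = 77.3 °C

α₁L₁ = 3.14475×10⁻⁵ m/K, α₂L₂ = 4.2047×10⁻⁵ m/K → total 7.34945×10⁻⁵ m/K
ΔT = g/(α₁L₁+α₂L₂) = 4.38×10⁻³ / 7.34945×10⁻⁵ = 59.596 K
T = 17.7 + 59.596 = 77.296 °C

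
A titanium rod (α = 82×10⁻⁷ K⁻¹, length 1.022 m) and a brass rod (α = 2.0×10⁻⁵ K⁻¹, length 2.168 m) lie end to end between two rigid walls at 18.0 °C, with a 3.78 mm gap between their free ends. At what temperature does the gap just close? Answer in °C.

T = 91.1 °C

Gap closes when ΔL₁ + ΔL₂ = 3.78 mm = 3.78×10⁻³ m
(α₁L₁ + α₂L₂)ΔT = g
α₁L₁ + α₂L₂ = 82×10⁻⁷×1.022 + 2.0×10⁻⁵×2.168 = 5.17404×10⁻⁵ m/K
ΔT = 3.78×10⁻³ / 5.17404×10⁻⁵ = 73.057 K
T = 18.0 + 73.057 = 91.057 °C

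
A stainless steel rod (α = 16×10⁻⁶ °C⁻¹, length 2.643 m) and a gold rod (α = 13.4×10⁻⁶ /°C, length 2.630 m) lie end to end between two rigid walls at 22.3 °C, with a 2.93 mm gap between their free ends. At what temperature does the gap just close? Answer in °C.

Gap closes when ΔL₁ + ΔL₂ = 2.93 mm = 2.93×10⁻³ m
(α₁L₁ + α₂L₂)ΔT = g
α₁L₁ + α₂L₂ = 16×10⁻⁶×2.643 + 13.4×10⁻⁶×2.630 = 7.753×10⁻⁵ m/K
ΔT = 2.93×10⁻³ / 7.753×10⁻⁵ = 37.792 K
T = 22.3 + 37.792 = 60.092 °C

T = 60.1 °C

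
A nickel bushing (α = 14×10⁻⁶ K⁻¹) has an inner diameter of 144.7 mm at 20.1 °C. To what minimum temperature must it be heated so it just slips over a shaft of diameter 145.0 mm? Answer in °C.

Required Δd = 145.0 − 144.7 = 0.3 mm
Δd = αd₀ΔT ⇒ ΔT = Δd/(αd₀) = 0.3 / (14×10⁻⁶ × 144.7) = 148.09 K
T_min = 20.1 + 148.09 = 168.19 °C

T = 168 °C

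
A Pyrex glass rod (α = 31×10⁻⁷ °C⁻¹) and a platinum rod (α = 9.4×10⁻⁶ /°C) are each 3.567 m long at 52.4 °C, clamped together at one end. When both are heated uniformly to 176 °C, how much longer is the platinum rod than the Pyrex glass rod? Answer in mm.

ΔT = 123.6 K
Pyrex glass: ΔL = 31×10⁻⁷ × 3.567 m × 123.6 = 1.3667×10⁻³ m = 1.3667 mm
platinum: ΔL = 9.4×10⁻⁶ × 3.567 m × 123.6 = 4.1443×10⁻³ m = 4.1443 mm
difference = 4.1443 − 1.3667 = 2.7776 mm

2.78 mm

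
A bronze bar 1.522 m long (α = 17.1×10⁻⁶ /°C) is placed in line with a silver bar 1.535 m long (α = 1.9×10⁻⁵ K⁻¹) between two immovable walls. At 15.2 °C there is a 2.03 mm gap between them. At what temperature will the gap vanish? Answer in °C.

T = 52.0 °C

Gap closes when ΔL₁ + ΔL₂ = 2.03 mm = 2.03×10⁻³ m
(α₁L₁ + α₂L₂)ΔT = g
α₁L₁ + α₂L₂ = 17.1×10⁻⁶×1.522 + 1.9×10⁻⁵×1.535 = 5.51912×10⁻⁵ m/K
ΔT = 2.03×10⁻³ / 5.51912×10⁻⁵ = 36.781 K
T = 15.2 + 36.781 = 51.981 °C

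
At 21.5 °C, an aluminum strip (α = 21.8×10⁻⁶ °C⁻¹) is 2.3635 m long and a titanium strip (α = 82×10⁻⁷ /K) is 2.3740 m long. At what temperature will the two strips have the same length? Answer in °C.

L₁(1 + α₁ΔT) = L₂(1 + α₂ΔT) ⇒ ΔT = (L₂ − L₁)/(α₁L₁ − α₂L₂)
L₂ − L₁ = 2.3740 − 2.3635 = 1.05×10⁻² m
α₁L₁ − α₂L₂ = 21.8×10⁻⁶×2.3635 − 82×10⁻⁷×2.3740 = 3.20575×10⁻⁵ m/K
ΔT = 1.05×10⁻² / 3.20575×10⁻⁵ = 327.536 K
T = 21.5 + 327.536 = 349.036 °C

T = 349.0 °C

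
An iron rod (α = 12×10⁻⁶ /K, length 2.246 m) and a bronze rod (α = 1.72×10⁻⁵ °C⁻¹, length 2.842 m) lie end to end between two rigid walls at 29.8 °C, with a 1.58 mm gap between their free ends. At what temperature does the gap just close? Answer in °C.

Gap closes when ΔL₁ + ΔL₂ = 1.58 mm = 1.58×10⁻³ m
(α₁L₁ + α₂L₂)ΔT = g
α₁L₁ + α₂L₂ = 12×10⁻⁶×2.246 + 1.72×10⁻⁵×2.842 = 7.58344×10⁻⁵ m/K
ΔT = 1.58×10⁻³ / 7.58344×10⁻⁵ = 20.835 K
T = 29.8 + 20.835 = 50.635 °C

T = 50.6 °C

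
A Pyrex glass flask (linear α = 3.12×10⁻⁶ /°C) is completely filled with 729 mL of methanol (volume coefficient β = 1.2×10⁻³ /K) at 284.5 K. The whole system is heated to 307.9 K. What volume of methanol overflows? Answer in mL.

The flask also expands: β_container ≈ 3α = 9.36×10⁻⁶ /K
Net overflow = V₀(β_liq − 3α_cont)ΔT
β − 3α = 1.20×10⁻³ − 9.36×10⁻⁶ = 1.19064×10⁻³ /K; ΔT = 23.4 K
ΔV = 729 × 1.19064×10⁻³ × 23.4 = 20.3 mL

20.3 mL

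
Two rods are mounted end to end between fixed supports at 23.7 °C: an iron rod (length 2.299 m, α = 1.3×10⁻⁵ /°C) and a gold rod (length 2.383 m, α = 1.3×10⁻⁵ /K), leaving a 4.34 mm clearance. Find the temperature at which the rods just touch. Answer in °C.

T = 95.0 °C

Gap closes when ΔL₁ + ΔL₂ = 4.34 mm = 4.34×10⁻³ m
(α₁L₁ + α₂L₂)ΔT = g
α₁L₁ + α₂L₂ = 1.3×10⁻⁵×2.299 + 1.3×10⁻⁵×2.383 = 6.0866×10⁻⁵ m/K
ΔT = 4.34×10⁻³ / 6.0866×10⁻⁵ = 71.304 K
T = 23.7 + 71.304 = 95.004 °C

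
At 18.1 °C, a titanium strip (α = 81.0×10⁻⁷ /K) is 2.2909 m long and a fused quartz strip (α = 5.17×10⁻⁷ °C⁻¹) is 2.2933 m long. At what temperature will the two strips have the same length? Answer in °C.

L₁(1 + α₁ΔT) = L₂(1 + α₂ΔT) ⇒ ΔT = (L₂ − L₁)/(α₁L₁ − α₂L₂)
L₂ − L₁ = 2.2933 − 2.2909 = 2.40×10⁻³ m
α₁L₁ − α₂L₂ = 81.0×10⁻⁷×2.2909 − 5.17×10⁻⁷×2.2933 = 1.73706539×10⁻⁵ m/K
ΔT = 2.40×10⁻³ / 1.73706539×10⁻⁵ = 138.164 K
T = 18.1 + 138.164 = 156.264 °C

T = 156.3 °C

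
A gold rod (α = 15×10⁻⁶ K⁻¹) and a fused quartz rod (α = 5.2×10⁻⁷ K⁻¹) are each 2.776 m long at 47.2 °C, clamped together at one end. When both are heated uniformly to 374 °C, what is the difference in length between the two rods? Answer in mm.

13.1 mm

ΔT = 326.8 K
gold: ΔL = 15×10⁻⁶ × 2.776 m × 326.8 = 1.3608×10⁻² m = 13.608 mm
fused quartz: ΔL = 5.2×10⁻⁷ × 2.776 m × 326.8 = 4.7174×10⁻⁴ m = 0.47174 mm
difference = 13.608 − 0.47174 = 13.13626 mm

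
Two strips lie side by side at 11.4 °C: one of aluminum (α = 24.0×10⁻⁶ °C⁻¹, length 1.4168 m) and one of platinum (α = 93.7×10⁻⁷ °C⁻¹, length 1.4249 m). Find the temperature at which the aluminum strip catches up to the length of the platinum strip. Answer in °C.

L₁(1 + α₁ΔT) = L₂(1 + α₂ΔT) ⇒ ΔT = (L₂ − L₁)/(α₁L₁ − α₂L₂)
L₂ − L₁ = 1.4249 − 1.4168 = 8.10×10⁻³ m
α₁L₁ − α₂L₂ = 24.0×10⁻⁶×1.4168 − 93.7×10⁻⁷×1.4249 = 2.0651887×10⁻⁵ m/K
ΔT = 8.10×10⁻³ / 2.0651887×10⁻⁵ = 392.216 K
T = 11.4 + 392.216 = 403.616 °C

T = 403.6 °C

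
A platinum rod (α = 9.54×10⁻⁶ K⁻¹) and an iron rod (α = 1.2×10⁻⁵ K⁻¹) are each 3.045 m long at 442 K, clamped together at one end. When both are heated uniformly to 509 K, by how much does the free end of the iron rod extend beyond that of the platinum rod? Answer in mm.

ΔT = 67 K
platinum: ΔL = 9.54×10⁻⁶ × 3.045 m × 67 = 1.9463×10⁻³ m = 1.9463 mm
iron: ΔL = 1.2×10⁻⁵ × 3.045 m × 67 = 2.4482×10⁻³ m = 2.4482 mm
difference = 2.4482 − 1.9463 = 0.5019 mm

0.502 mm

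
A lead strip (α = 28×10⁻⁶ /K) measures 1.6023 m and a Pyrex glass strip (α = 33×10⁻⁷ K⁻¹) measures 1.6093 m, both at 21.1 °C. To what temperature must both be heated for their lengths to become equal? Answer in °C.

Equal length when α₁L₁ΔT − α₂L₂ΔT = L₂ − L₁ = 7.00×10⁻³ m
α₁L₁ = 4.48644×10⁻⁵, α₂L₂ = 5.31069×10⁻⁶ → Δ(αL) = 3.955371×10⁻⁵ m/K
ΔT = 7.00×10⁻³ / 3.955371×10⁻⁵ = 176.975 K, so T = 21.1 + 176.975 = 198.075 °C

T = 198.1 °C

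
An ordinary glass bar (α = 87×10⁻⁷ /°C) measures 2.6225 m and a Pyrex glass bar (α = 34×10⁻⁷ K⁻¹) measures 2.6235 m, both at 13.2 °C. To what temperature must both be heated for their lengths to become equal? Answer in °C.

Equal length when α₁L₁ΔT − α₂L₂ΔT = L₂ − L₁ = 1.00×10⁻³ m
α₁L₁ = 2.281575×10⁻⁵, α₂L₂ = 8.9199×10⁻⁶ → Δ(αL) = 1.389585×10⁻⁵ m/K
ΔT = 1.00×10⁻³ / 1.389585×10⁻⁵ = 71.9639 K, so T = 13.2 + 71.9639 = 85.1639 °C

T = 85.16 °C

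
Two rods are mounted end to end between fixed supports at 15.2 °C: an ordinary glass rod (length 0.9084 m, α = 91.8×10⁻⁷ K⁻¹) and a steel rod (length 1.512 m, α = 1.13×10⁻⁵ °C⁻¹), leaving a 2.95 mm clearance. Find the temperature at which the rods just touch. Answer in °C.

Gap closes when ΔL₁ + ΔL₂ = 2.95 mm = 2.95×10⁻³ m
(α₁L₁ + α₂L₂)ΔT = g
α₁L₁ + α₂L₂ = 91.8×10⁻⁷×0.9084 + 1.13×10⁻⁵×1.512 = 2.5424712×10⁻⁵ m/K
ΔT = 2.95×10⁻³ / 2.5424712×10⁻⁵ = 116.03 K
T = 15.2 + 116.03 = 131.23 °C

T = 131 °C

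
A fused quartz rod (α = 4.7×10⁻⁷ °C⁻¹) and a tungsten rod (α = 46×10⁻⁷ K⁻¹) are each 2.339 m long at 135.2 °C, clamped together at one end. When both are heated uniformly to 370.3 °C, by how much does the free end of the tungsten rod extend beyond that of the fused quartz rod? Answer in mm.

2.27 mm

ΔT = 235.1 K
fused quartz: ΔL = 4.7×10⁻⁷ × 2.339 m × 235.1 = 2.5845×10⁻⁴ m = 0.25845 mm
tungsten: ΔL = 46×10⁻⁷ × 2.339 m × 235.1 = 2.5295×10⁻³ m = 2.5295 mm
difference = 2.5295 − 0.25845 = 2.27105 mm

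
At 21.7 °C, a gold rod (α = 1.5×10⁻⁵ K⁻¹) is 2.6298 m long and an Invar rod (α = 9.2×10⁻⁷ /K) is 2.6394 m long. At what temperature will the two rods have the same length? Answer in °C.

T = 281.0 °C

L₁(1 + α₁ΔT) = L₂(1 + α₂ΔT) ⇒ ΔT = (L₂ − L₁)/(α₁L₁ − α₂L₂)
L₂ − L₁ = 2.6394 − 2.6298 = 9.60×10⁻³ m
α₁L₁ − α₂L₂ = 1.5×10⁻⁵×2.6298 − 9.2×10⁻⁷×2.6394 = 3.7018752×10⁻⁵ m/K
ΔT = 9.60×10⁻³ / 3.7018752×10⁻⁵ = 259.328 K
T = 21.7 + 259.328 = 281.028 °C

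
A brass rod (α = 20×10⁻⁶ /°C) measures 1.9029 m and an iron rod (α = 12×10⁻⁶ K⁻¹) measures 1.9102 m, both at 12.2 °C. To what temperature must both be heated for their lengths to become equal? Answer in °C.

T = 494.5 °C

L₁(1 + α₁ΔT) = L₂(1 + α₂ΔT) ⇒ ΔT = (L₂ − L₁)/(α₁L₁ − α₂L₂)
L₂ − L₁ = 1.9102 − 1.9029 = 7.30×10⁻³ m
α₁L₁ − α₂L₂ = 20×10⁻⁶×1.9029 − 12×10⁻⁶×1.9102 = 1.51356×10⁻⁵ m/K
ΔT = 7.30×10⁻³ / 1.51356×10⁻⁵ = 482.307 K
T = 12.2 + 482.307 = 494.507 °C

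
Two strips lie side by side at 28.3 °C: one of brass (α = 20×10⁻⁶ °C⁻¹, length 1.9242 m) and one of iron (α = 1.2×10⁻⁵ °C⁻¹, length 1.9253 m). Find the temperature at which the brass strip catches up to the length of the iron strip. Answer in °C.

T = 99.82 °C

Equal length when α₁L₁ΔT − α₂L₂ΔT = L₂ − L₁ = 1.10×10⁻³ m
α₁L₁ = 3.8484×10⁻⁵, α₂L₂ = 2.31036×10⁻⁵ → Δ(αL) = 1.53804×10⁻⁵ m/K
ΔT = 1.10×10⁻³ / 1.53804×10⁻⁵ = 71.5196 K, so T = 28.3 + 71.5196 = 99.8196 °C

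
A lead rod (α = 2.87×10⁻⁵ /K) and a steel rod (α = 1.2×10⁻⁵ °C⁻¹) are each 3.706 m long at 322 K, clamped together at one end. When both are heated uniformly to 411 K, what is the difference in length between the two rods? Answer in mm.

ΔT = 89 K
lead: ΔL = 2.87×10⁻⁵ × 3.706 m × 89 = 9.4662×10⁻³ m = 9.4662 mm
steel: ΔL = 1.2×10⁻⁵ × 3.706 m × 89 = 3.9580×10⁻³ m = 3.9580 mm
difference = 9.4662 − 3.9580 = 5.5082 mm

5.51 mm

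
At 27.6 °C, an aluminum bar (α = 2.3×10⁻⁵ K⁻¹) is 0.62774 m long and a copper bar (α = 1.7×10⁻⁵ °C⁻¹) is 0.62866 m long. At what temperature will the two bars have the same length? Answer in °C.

T = 272.9 °C

L₁(1 + α₁ΔT) = L₂(1 + α₂ΔT) ⇒ ΔT = (L₂ − L₁)/(α₁L₁ − α₂L₂)
L₂ − L₁ = 0.62866 − 0.62774 = 9.20×10⁻⁴ m
α₁L₁ − α₂L₂ = 2.3×10⁻⁵×0.62774 − 1.7×10⁻⁵×0.62866 = 3.7508×10⁻⁶ m/K
ΔT = 9.20×10⁻⁴ / 3.7508×10⁻⁶ = 245.281 K
T = 27.6 + 245.281 = 272.881 °C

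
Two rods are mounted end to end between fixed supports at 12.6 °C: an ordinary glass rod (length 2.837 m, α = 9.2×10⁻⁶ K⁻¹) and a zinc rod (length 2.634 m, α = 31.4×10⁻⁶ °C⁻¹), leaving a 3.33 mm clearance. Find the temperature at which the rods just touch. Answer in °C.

α₁L₁ = 2.61004×10⁻⁵ m/K, α₂L₂ = 8.27076×10⁻⁵ m/K → total 1.08808×10⁻⁴ m/K
ΔT = g/(α₁L₁+α₂L₂) = 3.33×10⁻³ / 1.08808×10⁻⁴ = 30.604 K
T = 12.6 + 30.604 = 43.204 °C

T = 43.2 °C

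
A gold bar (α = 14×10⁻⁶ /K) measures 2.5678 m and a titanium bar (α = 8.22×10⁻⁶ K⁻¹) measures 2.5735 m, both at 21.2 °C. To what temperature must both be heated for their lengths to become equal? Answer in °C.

L₁(1 + α₁ΔT) = L₂(1 + α₂ΔT) ⇒ ΔT = (L₂ − L₁)/(α₁L₁ − α₂L₂)
L₂ − L₁ = 2.5735 − 2.5678 = 5.70×10⁻³ m
α₁L₁ − α₂L₂ = 14×10⁻⁶×2.5678 − 8.22×10⁻⁶×2.5735 = 1.479503×10⁻⁵ m/K
ΔT = 5.70×10⁻³ / 1.479503×10⁻⁵ = 385.265 K
T = 21.2 + 385.265 = 406.465 °C

T = 406.5 °C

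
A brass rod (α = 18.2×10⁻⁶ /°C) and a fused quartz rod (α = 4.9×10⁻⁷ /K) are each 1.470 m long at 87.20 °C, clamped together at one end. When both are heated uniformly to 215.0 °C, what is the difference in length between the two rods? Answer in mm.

ΔT = 127.80 K
brass: ΔL = 18.2×10⁻⁶ × 1.470 m × 127.80 = 3.4192×10⁻³ m = 3.4192 mm
fused quartz: ΔL = 4.9×10⁻⁷ × 1.470 m × 127.80 = 9.2054×10⁻⁵ m = 0.092054 mm
difference = 3.4192 − 0.092054 = 3.327146 mm

3.33 mm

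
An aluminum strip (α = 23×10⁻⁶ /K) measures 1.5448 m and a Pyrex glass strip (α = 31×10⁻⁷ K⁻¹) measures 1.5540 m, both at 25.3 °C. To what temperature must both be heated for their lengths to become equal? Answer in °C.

T = 324.8 °C

Equal length when α₁L₁ΔT − α₂L₂ΔT = L₂ − L₁ = 9.20×10⁻³ m
α₁L₁ = 3.55304×10⁻⁵, α₂L₂ = 4.8174×10⁻⁶ → Δ(αL) = 3.0713×10⁻⁵ m/K
ΔT = 9.20×10⁻³ / 3.0713×10⁻⁵ = 299.547 K, so T = 25.3 + 299.547 = 324.847 °C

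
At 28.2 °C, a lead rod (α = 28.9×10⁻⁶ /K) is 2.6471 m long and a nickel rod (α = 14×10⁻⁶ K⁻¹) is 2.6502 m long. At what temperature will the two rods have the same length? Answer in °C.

Equal length when α₁L₁ΔT − α₂L₂ΔT = L₂ − L₁ = 3.10×10⁻³ m
α₁L₁ = 7.650119×10⁻⁵, α₂L₂ = 3.71028×10⁻⁵ → Δ(αL) = 3.939839×10⁻⁵ m/K
ΔT = 3.10×10⁻³ / 3.939839×10⁻⁵ = 78.683 K, so T = 28.2 + 78.683 = 106.883 °C

T = 106.9 °C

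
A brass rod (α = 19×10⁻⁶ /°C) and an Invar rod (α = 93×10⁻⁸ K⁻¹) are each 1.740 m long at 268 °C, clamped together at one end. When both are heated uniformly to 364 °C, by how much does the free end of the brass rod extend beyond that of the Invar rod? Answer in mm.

ΔT = 96 K
brass: ΔL = 19×10⁻⁶ × 1.740 m × 96 = 3.1738×10⁻³ m = 3.1738 mm
Invar: ΔL = 93×10⁻⁸ × 1.740 m × 96 = 1.5535×10⁻⁴ m = 0.15535 mm
difference = 3.1738 − 0.15535 = 3.01845 mm

3.02 mm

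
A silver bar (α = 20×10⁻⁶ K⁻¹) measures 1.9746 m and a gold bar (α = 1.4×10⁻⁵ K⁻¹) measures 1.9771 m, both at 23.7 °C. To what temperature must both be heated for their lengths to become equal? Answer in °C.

T = 235.3 °C

L₁(1 + α₁ΔT) = L₂(1 + α₂ΔT) ⇒ ΔT = (L₂ − L₁)/(α₁L₁ − α₂L₂)
L₂ − L₁ = 1.9771 − 1.9746 = 2.50×10⁻³ m
α₁L₁ − α₂L₂ = 20×10⁻⁶×1.9746 − 1.4×10⁻⁵×1.9771 = 1.18126×10⁻⁵ m/K
ΔT = 2.50×10⁻³ / 1.18126×10⁻⁵ = 211.638 K
T = 23.7 + 211.638 = 235.338 °C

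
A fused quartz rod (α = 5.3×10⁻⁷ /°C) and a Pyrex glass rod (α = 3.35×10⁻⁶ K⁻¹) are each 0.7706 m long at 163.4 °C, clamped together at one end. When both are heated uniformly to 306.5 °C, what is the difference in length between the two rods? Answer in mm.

ΔT = 143.1 K
fused quartz: ΔL = 5.3×10⁻⁷ × 0.7706 m × 143.1 = 5.8445×10⁻⁵ m = 0.058445 mm
Pyrex glass: ΔL = 3.35×10⁻⁶ × 0.7706 m × 143.1 = 3.6941×10⁻⁴ m = 0.36941 mm
difference = 0.36941 − 0.058445 = 0.310965 mm

0.311 mm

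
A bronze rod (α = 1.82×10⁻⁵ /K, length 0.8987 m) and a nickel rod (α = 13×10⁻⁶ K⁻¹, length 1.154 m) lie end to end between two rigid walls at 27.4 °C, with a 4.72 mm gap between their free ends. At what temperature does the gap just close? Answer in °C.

T = 178 °C

Gap closes when ΔL₁ + ΔL₂ = 4.72 mm = 4.72×10⁻³ m
(α₁L₁ + α₂L₂)ΔT = g
α₁L₁ + α₂L₂ = 1.82×10⁻⁵×0.8987 + 13×10⁻⁶×1.154 = 3.135834×10⁻⁵ m/K
ΔT = 4.72×10⁻³ / 3.135834×10⁻⁵ = 150.52 K
T = 27.4 + 150.52 = 177.92 °C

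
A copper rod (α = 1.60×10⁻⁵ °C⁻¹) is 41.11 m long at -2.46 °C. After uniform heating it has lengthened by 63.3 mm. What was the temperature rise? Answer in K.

ΔT = 96.2 K

ΔL = αL₀ΔT ⇒ ΔT = ΔL / (αL₀)
ΔT = 63.3×10⁻³ m / (1.60×10⁻⁵ × 41.11 m) = 96.236 K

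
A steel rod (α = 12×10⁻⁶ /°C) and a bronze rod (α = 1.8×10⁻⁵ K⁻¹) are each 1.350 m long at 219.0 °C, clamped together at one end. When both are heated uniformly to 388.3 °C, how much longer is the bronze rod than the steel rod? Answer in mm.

ΔT = 169.3 K
steel: ΔL = 12×10⁻⁶ × 1.350 m × 169.3 = 2.7427×10⁻³ m = 2.7427 mm
bronze: ΔL = 1.8×10⁻⁵ × 1.350 m × 169.3 = 4.1140×10⁻³ m = 4.1140 mm
difference = 4.1140 − 2.7427 = 1.3713 mm

1.37 mm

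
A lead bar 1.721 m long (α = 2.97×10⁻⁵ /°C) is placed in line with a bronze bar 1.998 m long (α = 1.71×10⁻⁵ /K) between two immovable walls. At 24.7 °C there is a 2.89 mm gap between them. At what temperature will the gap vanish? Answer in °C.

Gap closes when ΔL₁ + ΔL₂ = 2.89 mm = 2.89×10⁻³ m
(α₁L₁ + α₂L₂)ΔT = g
α₁L₁ + α₂L₂ = 2.97×10⁻⁵×1.721 + 1.71×10⁻⁵×1.998 = 8.52795×10⁻⁵ m/K
ΔT = 2.89×10⁻³ / 8.52795×10⁻⁵ = 33.889 K
T = 24.7 + 33.889 = 58.589 °C

T = 58.6 °C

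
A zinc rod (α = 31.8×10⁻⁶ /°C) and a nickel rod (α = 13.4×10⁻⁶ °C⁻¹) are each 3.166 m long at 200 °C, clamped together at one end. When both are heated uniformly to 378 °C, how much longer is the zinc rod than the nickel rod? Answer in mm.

10.4 mm

ΔT = 178 K
zinc: ΔL = 31.8×10⁻⁶ × 3.166 m × 178 = 1.7921×10⁻² m = 17.921 mm
nickel: ΔL = 13.4×10⁻⁶ × 3.166 m × 178 = 7.5515×10⁻³ m = 7.5515 mm
difference = 17.921 − 7.5515 = 10.3695 mm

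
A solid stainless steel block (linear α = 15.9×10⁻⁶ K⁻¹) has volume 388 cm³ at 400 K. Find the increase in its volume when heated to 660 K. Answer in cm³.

ΔV = 4.81 cm³

Isotropic solid: β ≈ 3α = 4.8×10⁻⁵ /K; ΔT = 260 K
ΔV = 3αV₀ΔT = 3(15.9×10⁻⁶)(388)(260) = 4.81 cm³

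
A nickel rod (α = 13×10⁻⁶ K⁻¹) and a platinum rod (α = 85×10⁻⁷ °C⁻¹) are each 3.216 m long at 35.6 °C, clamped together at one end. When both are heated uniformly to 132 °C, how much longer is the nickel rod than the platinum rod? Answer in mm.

ΔT = 96.4 K
nickel: ΔL = 13×10⁻⁶ × 3.216 m × 96.4 = 4.0303×10⁻³ m = 4.0303 mm
platinum: ΔL = 85×10⁻⁷ × 3.216 m × 96.4 = 2.6352×10⁻³ m = 2.6352 mm
difference = 4.0303 − 2.6352 = 1.3951 mm

1.40 mm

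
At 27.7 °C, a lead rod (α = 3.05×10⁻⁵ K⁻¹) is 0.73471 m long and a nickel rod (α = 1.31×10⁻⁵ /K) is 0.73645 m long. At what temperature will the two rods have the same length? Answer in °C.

T = 164.1 °C

L₁(1 + α₁ΔT) = L₂(1 + α₂ΔT) ⇒ ΔT = (L₂ − L₁)/(α₁L₁ − α₂L₂)
L₂ − L₁ = 0.73645 − 0.73471 = 1.74×10⁻³ m
α₁L₁ − α₂L₂ = 3.05×10⁻⁵×0.73471 − 1.31×10⁻⁵×0.73645 = 1.276116×10⁻⁵ m/K
ΔT = 1.74×10⁻³ / 1.276116×10⁻⁵ = 136.351 K
T = 27.7 + 136.351 = 164.051 °C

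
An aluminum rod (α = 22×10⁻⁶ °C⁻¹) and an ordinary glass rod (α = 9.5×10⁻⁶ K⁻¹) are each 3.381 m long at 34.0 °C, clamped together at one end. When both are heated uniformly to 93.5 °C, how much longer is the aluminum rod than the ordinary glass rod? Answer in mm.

ΔT = 59.5 K
aluminum: ΔL = 22×10⁻⁶ × 3.381 m × 59.5 = 4.4257×10⁻³ m = 4.4257 mm
ordinary glass: ΔL = 9.5×10⁻⁶ × 3.381 m × 59.5 = 1.9111×10⁻³ m = 1.9111 mm
difference = 4.4257 − 1.9111 = 2.5146 mm

2.51 mm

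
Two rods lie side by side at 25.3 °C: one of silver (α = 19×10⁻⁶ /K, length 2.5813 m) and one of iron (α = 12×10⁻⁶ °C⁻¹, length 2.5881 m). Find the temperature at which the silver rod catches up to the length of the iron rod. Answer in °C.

T = 403.3 °C

L₁(1 + α₁ΔT) = L₂(1 + α₂ΔT) ⇒ ΔT = (L₂ − L₁)/(α₁L₁ − α₂L₂)
L₂ − L₁ = 2.5881 − 2.5813 = 6.80×10⁻³ m
α₁L₁ − α₂L₂ = 19×10⁻⁶×2.5813 − 12×10⁻⁶×2.5881 = 1.79875×10⁻⁵ m/K
ΔT = 6.80×10⁻³ / 1.79875×10⁻⁵ = 378.040 K
T = 25.3 + 378.040 = 403.340 °C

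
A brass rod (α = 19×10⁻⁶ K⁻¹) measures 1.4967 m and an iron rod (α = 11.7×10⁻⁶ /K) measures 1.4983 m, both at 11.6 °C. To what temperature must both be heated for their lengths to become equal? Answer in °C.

Equal length when α₁L₁ΔT − α₂L₂ΔT = L₂ − L₁ = 1.60×10⁻³ m
α₁L₁ = 2.84373×10⁻⁵, α₂L₂ = 1.753011×10⁻⁵ → Δ(αL) = 1.090719×10⁻⁵ m/K
ΔT = 1.60×10⁻³ / 1.090719×10⁻⁵ = 146.692 K, so T = 11.6 + 146.692 = 158.292 °C

T = 158.3 °C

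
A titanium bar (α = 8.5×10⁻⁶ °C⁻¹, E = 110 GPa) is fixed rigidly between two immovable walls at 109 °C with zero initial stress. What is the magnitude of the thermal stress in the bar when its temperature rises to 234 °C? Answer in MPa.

Fully constrained: the free strain ε = αΔT is blocked, so σ = Eε = EαΔT.
|ΔT| = 125 K
σ = 110×10⁹ × 8.5×10⁻⁶ × 125 = 1.17×10⁸ Pa

σ = 117 MPa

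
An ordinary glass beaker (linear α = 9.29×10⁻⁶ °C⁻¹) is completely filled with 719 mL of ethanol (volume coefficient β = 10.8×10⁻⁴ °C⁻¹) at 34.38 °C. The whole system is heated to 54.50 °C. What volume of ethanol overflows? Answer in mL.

15.2 mL

The beaker also expands: β_container ≈ 3α = 2.787×10⁻⁵ /K
Net overflow = V₀(β_liq − 3α_cont)ΔT
β − 3α = 1.08×10⁻³ − 2.787×10⁻⁵ = 1.05213×10⁻³ /K; ΔT = 20.12 K
ΔV = 719 × 1.05213×10⁻³ × 20.12 = 15.2 mL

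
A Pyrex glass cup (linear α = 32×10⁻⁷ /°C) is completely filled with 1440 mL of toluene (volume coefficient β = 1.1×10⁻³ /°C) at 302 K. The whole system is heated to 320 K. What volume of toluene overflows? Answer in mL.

28.3 mL

The cup also expands: β_container ≈ 3α = 9.6×10⁻⁶ /K
Net overflow = V₀(β_liq − 3α_cont)ΔT
β − 3α = 1.10×10⁻³ − 9.6×10⁻⁶ = 1.0904×10⁻³ /K; ΔT = 18 K
ΔV = 1440 × 1.0904×10⁻³ × 18 = 28.3 mL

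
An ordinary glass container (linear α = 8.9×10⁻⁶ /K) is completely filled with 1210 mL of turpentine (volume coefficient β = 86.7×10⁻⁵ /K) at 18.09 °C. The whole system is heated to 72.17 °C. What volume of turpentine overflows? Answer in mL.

The container also expands: β_container ≈ 3α = 2.67×10⁻⁵ /K
Net overflow = V₀(β_liq − 3α_cont)ΔT
β − 3α = 8.67×10⁻⁴ − 2.67×10⁻⁵ = 8.403×10⁻⁴ /K; ΔT = 54.08 K
ΔV = 1210 × 8.403×10⁻⁴ × 54.08 = 55.0 mL

55.0 mL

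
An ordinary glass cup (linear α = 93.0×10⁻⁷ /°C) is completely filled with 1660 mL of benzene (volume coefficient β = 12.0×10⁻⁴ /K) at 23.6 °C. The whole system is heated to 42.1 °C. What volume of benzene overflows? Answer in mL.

The cup also expands: β_container ≈ 3α = 2.79×10⁻⁵ /K
Net overflow = V₀(β_liq − 3α_cont)ΔT
β − 3α = 1.20×10⁻³ − 2.79×10⁻⁵ = 1.1721×10⁻³ /K; ΔT = 18.5 K
ΔV = 1660 × 1.1721×10⁻³ × 18.5 = 36.0 mL

36.0 mL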